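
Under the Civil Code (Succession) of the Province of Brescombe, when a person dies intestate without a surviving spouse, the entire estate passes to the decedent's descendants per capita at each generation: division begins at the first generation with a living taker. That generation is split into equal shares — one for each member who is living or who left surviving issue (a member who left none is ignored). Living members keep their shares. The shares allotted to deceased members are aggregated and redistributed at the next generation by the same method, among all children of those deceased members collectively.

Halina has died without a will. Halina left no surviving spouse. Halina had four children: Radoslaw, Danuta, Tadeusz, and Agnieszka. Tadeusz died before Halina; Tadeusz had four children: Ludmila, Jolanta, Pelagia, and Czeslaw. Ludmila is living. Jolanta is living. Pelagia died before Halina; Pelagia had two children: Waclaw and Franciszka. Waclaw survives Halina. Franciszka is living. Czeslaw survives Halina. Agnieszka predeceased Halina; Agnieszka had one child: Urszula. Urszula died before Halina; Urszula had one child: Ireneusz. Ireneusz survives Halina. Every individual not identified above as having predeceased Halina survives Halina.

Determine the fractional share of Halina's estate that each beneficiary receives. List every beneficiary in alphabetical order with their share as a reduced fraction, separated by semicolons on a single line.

There is no surviving spouse, so the entire estate passes to Halina's descendants per capita at each generation.
At generation 1 (Radoslaw, Danuta, Tadeusz, Agnieszka) there are 4 shares of (1)/4 = 1/4 each.
Living: Radoslaw and Danuta — each takes 1/4.
Deceased: Tadeusz and Agnieszka. Their combined 1/2 is pooled and carried to generation 2.
At generation 2 (Ludmila, Jolanta, Pelagia, Czeslaw, Urszula) there are 5 shares of (1/2)/5 = 1/10 each.
Living: Ludmila, Jolanta, and Czeslaw — each takes 1/10.
Deceased: Pelagia and Urszula. Their combined 1/5 is pooled and carried to generation 3.
At generation 3 (Waclaw, Franciszka, Ireneusz) there are 3 shares of (1/5)/3 = 1/15 each.
Living: Waclaw, Franciszka, and Ireneusz — each takes 1/15.

Czeslaw 1/10; Danuta 1/4; Franciszka 1/15; Ireneusz 1/15; Jolanta 1/10; Ludmila 1/10; Radoslaw 1/4; Waclaw 1/15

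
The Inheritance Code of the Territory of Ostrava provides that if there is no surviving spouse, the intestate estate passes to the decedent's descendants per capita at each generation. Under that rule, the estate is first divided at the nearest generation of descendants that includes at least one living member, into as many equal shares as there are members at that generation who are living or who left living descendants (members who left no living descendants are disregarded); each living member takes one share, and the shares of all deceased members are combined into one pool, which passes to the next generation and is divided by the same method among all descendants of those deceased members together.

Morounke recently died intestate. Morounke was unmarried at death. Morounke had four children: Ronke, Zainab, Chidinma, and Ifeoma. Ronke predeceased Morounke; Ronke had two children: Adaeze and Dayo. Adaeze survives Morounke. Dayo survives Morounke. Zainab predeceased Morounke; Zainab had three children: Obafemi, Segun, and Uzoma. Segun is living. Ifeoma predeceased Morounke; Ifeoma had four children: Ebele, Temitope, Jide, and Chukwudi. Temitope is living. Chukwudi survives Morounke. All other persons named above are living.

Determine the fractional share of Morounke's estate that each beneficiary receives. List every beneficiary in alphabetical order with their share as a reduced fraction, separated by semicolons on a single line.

Adaeze 1/12; Chidinma 1/4; Chukwudi 1/12; Dayo 1/12; Ebele 1/12; Jide 1/12; Obafemi 1/12; Segun 1/12; Temitope 1/12; Uzoma 1/12

There is no surviving spouse, so the entire estate passes to Morounke's descendants per capita at each generation.
At generation 1 (Ronke, Zainab, Chidinma, Ifeoma) there are 4 shares of (1)/4 = 1/4 each.
Living: Chidinma — each takes 1/4.
Deceased: Ronke, Zainab, and Ifeoma. Their combined 3/4 is pooled and carried to generation 2.
At generation 2 (Adaeze, Dayo, Obafemi, Segun, Uzoma, Ebele, Temitope, Jide, Chukwudi) there are 9 shares of (3/4)/9 = 1/12 each.
Living: Adaeze, Dayo, Obafemi, Segun, Uzoma, Ebele, Temitope, Jide, and Chukwudi — each takes 1/12.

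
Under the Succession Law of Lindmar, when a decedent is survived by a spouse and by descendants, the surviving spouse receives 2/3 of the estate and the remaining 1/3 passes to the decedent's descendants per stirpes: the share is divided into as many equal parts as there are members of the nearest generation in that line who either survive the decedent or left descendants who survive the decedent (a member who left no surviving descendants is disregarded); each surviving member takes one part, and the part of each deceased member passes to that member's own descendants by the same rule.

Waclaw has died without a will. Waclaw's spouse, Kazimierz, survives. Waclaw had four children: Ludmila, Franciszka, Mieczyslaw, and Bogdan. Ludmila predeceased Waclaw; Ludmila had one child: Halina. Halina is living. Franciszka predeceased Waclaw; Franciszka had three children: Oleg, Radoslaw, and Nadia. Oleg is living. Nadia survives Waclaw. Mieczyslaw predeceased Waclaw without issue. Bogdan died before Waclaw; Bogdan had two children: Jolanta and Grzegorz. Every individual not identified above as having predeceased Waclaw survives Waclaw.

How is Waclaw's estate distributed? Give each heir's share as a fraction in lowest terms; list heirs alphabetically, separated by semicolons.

Kazimierz, as surviving spouse, takes 2/3.
The remaining 1/3 passes to Waclaw's descendants per stirpes.
Mieczyslaw left no surviving issue, so that branch lapses and is disregarded.
The 1/3 is divided into 3 equal shares of 1/9 among Ludmila, Franciszka, Bogdan.
Ludmila predeceased; the 1/9 allotted to Ludmila's branch passes to Ludmila's issue by representation.
Halina is the sole taker at this level and receives the full 1/9.
Franciszka predeceased; the 1/9 allotted to Franciszka's branch passes to Franciszka's issue by representation.
The 1/9 is divided into 3 equal shares of 1/27 among Oleg, Radoslaw, Nadia.
Oleg is living and takes 1/27.
Radoslaw is living and takes 1/27.
Nadia is living and takes 1/27.
Bogdan predeceased; the 1/9 allotted to Bogdan's branch passes to Bogdan's issue by representation.
The 1/9 is divided into 2 equal shares of 1/18 among Jolanta, Grzegorz.
Jolanta is living and takes 1/18.
Grzegorz is living and takes 1/18.

Grzegorz 1/18; Halina 1/9; Jolanta 1/18; Kazimierz 2/3; Nadia 1/27; Oleg 1/27; Radoslaw 1/27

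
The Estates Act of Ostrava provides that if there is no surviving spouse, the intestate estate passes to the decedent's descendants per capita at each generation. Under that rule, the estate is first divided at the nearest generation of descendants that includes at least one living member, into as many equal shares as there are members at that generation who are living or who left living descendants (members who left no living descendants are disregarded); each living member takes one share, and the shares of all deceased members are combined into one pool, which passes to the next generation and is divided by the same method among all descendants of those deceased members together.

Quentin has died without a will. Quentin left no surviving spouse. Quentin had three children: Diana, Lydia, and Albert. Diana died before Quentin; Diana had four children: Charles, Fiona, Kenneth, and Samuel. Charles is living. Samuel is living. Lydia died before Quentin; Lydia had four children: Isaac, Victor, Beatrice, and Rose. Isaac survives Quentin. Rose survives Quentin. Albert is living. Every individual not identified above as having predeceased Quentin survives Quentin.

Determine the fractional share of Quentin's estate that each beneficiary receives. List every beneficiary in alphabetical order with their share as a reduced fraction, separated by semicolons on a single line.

Albert 1/3; Beatrice 1/12; Charles 1/12; Fiona 1/12; Isaac 1/12; Kenneth 1/12; Rose 1/12; Samuel 1/12; Victor 1/12

There is no surviving spouse, so the entire estate passes to Quentin's descendants per capita at each generation.
At generation 1 (Diana, Lydia, Albert) there are 3 shares of (1)/3 = 1/3 each.
Living: Albert — each takes 1/3.
Deceased: Diana and Lydia. Their combined 2/3 is pooled and carried to generation 2.
At generation 2 (Charles, Fiona, Kenneth, Samuel, Isaac, Victor, Beatrice, Rose) there are 8 shares of (2/3)/8 = 1/12 each.
Living: Charles, Fiona, Kenneth, Samuel, Isaac, Victor, Beatrice, and Rose — each takes 1/12.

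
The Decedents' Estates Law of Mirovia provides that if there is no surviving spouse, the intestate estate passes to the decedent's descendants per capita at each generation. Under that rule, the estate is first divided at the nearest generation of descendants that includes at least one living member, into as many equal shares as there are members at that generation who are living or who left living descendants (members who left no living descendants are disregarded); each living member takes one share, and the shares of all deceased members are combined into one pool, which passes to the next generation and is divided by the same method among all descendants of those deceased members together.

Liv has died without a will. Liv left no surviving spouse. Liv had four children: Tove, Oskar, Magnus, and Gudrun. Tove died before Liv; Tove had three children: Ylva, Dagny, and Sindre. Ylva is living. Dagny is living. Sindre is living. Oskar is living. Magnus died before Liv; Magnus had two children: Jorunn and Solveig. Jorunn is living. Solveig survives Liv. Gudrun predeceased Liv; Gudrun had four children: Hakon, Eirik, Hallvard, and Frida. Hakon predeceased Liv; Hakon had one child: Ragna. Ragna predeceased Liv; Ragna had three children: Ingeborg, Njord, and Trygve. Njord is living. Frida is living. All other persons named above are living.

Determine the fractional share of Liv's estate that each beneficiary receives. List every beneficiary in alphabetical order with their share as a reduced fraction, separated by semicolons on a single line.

There is no surviving spouse, so the entire estate passes to Liv's descendants per capita at each generation.
At generation 1 (Tove, Oskar, Magnus, Gudrun) there are 4 shares of (1)/4 = 1/4 each.
Living: Oskar — each takes 1/4.
Deceased: Tove, Magnus, and Gudrun. Their combined 3/4 is pooled and carried to generation 2.
At generation 2 (Ylva, Dagny, Sindre, Jorunn, Solveig, Hakon, Eirik, Hallvard, Frida) there are 9 shares of (3/4)/9 = 1/12 each.
Living: Ylva, Dagny, Sindre, Jorunn, Solveig, Eirik, Hallvard, and Frida — each takes 1/12.
Deceased: Hakon. That 1/12 share is carried to generation 3.
At generation 3 (Ragna) there are 1 shares of (1/12)/1 = 1/12 each.
Deceased: Ragna. That 1/12 share is carried to generation 4.
At generation 4 (Ingeborg, Njord, Trygve) there are 3 shares of (1/12)/3 = 1/36 each.
Living: Ingeborg, Njord, and Trygve — each takes 1/36.

Dagny 1/12; Eirik 1/12; Frida 1/12; Hallvard 1/12; Ingeborg 1/36; Jorunn 1/12; Njord 1/36; Oskar 1/4; Sindre 1/12; Solveig 1/12; Trygve 1/36; Ylva 1/12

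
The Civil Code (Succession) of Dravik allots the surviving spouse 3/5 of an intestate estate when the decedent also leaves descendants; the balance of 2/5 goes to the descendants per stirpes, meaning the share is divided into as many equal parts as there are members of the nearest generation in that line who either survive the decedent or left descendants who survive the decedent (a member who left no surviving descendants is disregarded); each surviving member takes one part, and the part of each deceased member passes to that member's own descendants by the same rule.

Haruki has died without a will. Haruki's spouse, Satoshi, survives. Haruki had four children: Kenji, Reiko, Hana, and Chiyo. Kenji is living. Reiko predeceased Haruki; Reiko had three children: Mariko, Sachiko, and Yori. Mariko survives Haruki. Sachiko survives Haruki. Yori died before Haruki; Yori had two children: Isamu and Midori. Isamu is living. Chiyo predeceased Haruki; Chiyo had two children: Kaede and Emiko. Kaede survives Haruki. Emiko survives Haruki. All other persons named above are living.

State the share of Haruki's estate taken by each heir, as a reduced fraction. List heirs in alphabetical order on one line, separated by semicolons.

Emiko 1/20; Hana 1/10; Isamu 1/60; Kaede 1/20; Kenji 1/10; Mariko 1/30; Midori 1/60; Sachiko 1/30; Satoshi 3/5

Satoshi, as surviving spouse, takes 3/5.
The remaining 2/5 passes to Haruki's descendants per stirpes.
The 2/5 is divided into 4 equal shares of 1/10 among Kenji, Reiko, Hana, Chiyo.
Kenji is living and takes 1/10.
Reiko predeceased; the 1/10 allotted to Reiko's branch passes to Reiko's issue by representation.
The 1/10 is divided into 3 equal shares of 1/30 among Mariko, Sachiko, Yori.
Mariko is living and takes 1/30.
Sachiko is living and takes 1/30.
Yori predeceased; the 1/30 allotted to Yori's branch passes to Yori's issue by representation.
The 1/30 is divided into 2 equal shares of 1/60 among Isamu, Midori.
Isamu is living and takes 1/60.
Midori is living and takes 1/60.
Hana is living and takes 1/10.
Chiyo predeceased; the 1/10 allotted to Chiyo's branch passes to Chiyo's issue by representation.
The 1/10 is divided into 2 equal shares of 1/20 among Kaede, Emiko.
Kaede is living and takes 1/20.
Emiko is living and takes 1/20.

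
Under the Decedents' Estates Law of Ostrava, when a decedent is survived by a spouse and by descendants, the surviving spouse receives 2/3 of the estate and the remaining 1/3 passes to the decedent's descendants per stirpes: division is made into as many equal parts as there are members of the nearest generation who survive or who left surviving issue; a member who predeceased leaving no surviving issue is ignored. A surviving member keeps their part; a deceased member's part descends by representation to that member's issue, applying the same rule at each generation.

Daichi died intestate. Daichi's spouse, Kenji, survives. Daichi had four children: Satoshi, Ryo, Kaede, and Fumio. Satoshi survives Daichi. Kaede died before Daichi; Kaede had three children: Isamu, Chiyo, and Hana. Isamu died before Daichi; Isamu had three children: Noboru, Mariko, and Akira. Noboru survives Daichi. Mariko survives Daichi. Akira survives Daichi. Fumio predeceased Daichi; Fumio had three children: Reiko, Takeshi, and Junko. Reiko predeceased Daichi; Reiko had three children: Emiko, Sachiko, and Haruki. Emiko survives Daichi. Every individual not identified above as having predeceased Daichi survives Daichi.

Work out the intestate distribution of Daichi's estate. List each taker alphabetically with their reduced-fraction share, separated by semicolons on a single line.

Kenji, as surviving spouse, takes 2/3.
The remaining 1/3 passes to Daichi's descendants per stirpes.
The 1/3 is divided into 4 equal shares of 1/12 among Satoshi, Ryo, Kaede, Fumio.
Satoshi is living and takes 1/12.
Ryo is living and takes 1/12.
Kaede predeceased; the 1/12 allotted to Kaede's branch passes to Kaede's issue by representation.
The 1/12 is divided into 3 equal shares of 1/36 among Isamu, Chiyo, Hana.
Isamu predeceased; the 1/36 allotted to Isamu's branch passes to Isamu's issue by representation.
The 1/36 is divided into 3 equal shares of 1/108 among Noboru, Mariko, Akira.
Noboru is living and takes 1/108.
Mariko is living and takes 1/108.
Akira is living and takes 1/108.
Chiyo is living and takes 1/36.
Hana is living and takes 1/36.
Fumio predeceased; the 1/12 allotted to Fumio's branch passes to Fumio's issue by representation.
The 1/12 is divided into 3 equal shares of 1/36 among Reiko, Takeshi, Junko.
Reiko predeceased; the 1/36 allotted to Reiko's branch passes to Reiko's issue by representation.
The 1/36 is divided into 3 equal shares of 1/108 among Emiko, Sachiko, Haruki.
Emiko is living and takes 1/108.
Sachiko is living and takes 1/108.
Haruki is living and takes 1/108.
Takeshi is living and takes 1/36.
Junko is living and takes 1/36.

Akira 1/108; Chiyo 1/36; Emiko 1/108; Hana 1/36; Haruki 1/108; Junko 1/36; Kenji 2/3; Mariko 1/108; Noboru 1/108; Ryo 1/12; Sachiko 1/108; Satoshi 1/12; Takeshi 1/36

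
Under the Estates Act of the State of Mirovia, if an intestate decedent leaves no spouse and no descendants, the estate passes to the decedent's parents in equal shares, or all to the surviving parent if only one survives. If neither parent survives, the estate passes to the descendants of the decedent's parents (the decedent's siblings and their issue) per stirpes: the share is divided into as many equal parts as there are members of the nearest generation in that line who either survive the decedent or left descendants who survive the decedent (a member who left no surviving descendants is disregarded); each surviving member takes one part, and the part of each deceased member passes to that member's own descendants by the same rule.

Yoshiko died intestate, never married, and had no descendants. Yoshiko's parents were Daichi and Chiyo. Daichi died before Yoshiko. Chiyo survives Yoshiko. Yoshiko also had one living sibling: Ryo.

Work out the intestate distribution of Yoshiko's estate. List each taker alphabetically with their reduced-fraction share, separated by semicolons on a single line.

Chiyo 1

Only one parent, Chiyo, survives, so Chiyo takes the entire estate. The siblings take nothing because a surviving parent has priority.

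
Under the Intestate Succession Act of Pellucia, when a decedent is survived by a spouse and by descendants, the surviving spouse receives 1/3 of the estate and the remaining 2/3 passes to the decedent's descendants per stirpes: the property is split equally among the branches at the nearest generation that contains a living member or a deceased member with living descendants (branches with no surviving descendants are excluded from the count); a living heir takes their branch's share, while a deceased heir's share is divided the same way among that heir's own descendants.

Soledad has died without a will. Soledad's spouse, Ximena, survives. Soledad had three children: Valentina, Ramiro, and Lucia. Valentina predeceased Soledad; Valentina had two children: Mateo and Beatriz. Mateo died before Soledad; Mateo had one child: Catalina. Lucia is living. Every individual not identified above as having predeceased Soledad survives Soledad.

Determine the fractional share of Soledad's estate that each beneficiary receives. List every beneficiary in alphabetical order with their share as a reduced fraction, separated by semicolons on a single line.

Ximena, as surviving spouse, takes 1/3.
The remaining 2/3 passes to Soledad's descendants per stirpes.
The 2/3 is divided into 3 equal shares of 2/9 among Valentina, Ramiro, Lucia.
Valentina predeceased; the 2/9 allotted to Valentina's branch passes to Valentina's issue by representation.
The 2/9 is divided into 2 equal shares of 1/9 among Mateo, Beatriz.
Mateo predeceased; the 1/9 allotted to Mateo's branch passes to Mateo's issue by representation.
Catalina is the sole taker at this level and receives the full 1/9.
Beatriz is living and takes 1/9.
Ramiro is living and takes 2/9.
Lucia is living and takes 2/9.

Beatriz 1/9; Catalina 1/9; Lucia 2/9; Ramiro 2/9; Ximena 1/3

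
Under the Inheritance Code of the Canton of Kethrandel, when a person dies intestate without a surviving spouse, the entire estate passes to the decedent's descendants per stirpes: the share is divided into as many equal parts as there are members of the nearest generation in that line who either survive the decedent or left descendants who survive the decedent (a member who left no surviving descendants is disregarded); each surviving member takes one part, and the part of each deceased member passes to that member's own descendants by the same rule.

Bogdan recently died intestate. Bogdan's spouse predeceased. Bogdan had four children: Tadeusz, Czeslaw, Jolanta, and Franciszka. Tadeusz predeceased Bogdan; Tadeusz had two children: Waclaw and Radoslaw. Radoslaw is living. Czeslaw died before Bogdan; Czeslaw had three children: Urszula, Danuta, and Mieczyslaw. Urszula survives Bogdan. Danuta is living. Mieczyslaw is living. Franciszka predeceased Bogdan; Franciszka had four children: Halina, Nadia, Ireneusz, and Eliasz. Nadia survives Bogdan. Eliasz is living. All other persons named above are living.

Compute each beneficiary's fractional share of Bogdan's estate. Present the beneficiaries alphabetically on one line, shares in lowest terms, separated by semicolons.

Danuta 1/12; Eliasz 1/16; Halina 1/16; Ireneusz 1/16; Jolanta 1/4; Mieczyslaw 1/12; Nadia 1/16; Radoslaw 1/8; Urszula 1/12; Waclaw 1/8

There is no surviving spouse, so the entire estate passes to Bogdan's descendants per stirpes.
The estate is divided into 4 equal shares of 1/4 among Tadeusz, Czeslaw, Jolanta, Franciszka.
Tadeusz predeceased; the 1/4 allotted to Tadeusz's branch passes to Tadeusz's issue by representation.
The 1/4 is divided into 2 equal shares of 1/8 among Waclaw, Radoslaw.
Waclaw is living and takes 1/8.
Radoslaw is living and takes 1/8.
Czeslaw predeceased; the 1/4 allotted to Czeslaw's branch passes to Czeslaw's issue by representation.
The 1/4 is divided into 3 equal shares of 1/12 among Urszula, Danuta, Mieczyslaw.
Urszula is living and takes 1/12.
Danuta is living and takes 1/12.
Mieczyslaw is living and takes 1/12.
Jolanta is living and takes 1/4.
Franciszka predeceased; the 1/4 allotted to Franciszka's branch passes to Franciszka's issue by representation.
The 1/4 is divided into 4 equal shares of 1/16 among Halina, Nadia, Ireneusz, Eliasz.
Halina is living and takes 1/16.
Nadia is living and takes 1/16.
Ireneusz is living and takes 1/16.
Eliasz is living and takes 1/16.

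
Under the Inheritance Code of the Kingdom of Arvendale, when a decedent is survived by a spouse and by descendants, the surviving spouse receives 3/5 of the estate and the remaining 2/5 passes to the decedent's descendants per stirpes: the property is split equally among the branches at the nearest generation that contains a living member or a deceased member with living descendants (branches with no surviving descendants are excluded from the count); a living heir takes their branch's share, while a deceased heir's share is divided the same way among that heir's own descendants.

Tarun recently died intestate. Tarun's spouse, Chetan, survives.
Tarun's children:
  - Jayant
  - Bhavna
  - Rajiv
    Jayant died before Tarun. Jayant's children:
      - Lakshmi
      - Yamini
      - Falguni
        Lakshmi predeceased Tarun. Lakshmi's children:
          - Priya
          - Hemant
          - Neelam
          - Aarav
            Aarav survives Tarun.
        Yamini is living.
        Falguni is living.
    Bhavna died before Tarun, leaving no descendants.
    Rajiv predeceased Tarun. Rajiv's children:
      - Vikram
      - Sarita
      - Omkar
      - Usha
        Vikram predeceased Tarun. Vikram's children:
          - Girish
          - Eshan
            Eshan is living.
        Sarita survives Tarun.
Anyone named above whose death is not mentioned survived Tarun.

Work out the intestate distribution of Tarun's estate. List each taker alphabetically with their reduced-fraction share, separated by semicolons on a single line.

Chetan, as surviving spouse, takes 3/5.
The remaining 2/5 passes to Tarun's descendants per stirpes.
Bhavna left no surviving issue, so that branch lapses and is disregarded.
The 2/5 is divided into 2 equal shares of 1/5 among Jayant, Rajiv.
Jayant predeceased; the 1/5 allotted to Jayant's branch passes to Jayant's issue by representation.
The 1/5 is divided into 3 equal shares of 1/15 among Lakshmi, Yamini, Falguni.
Lakshmi predeceased; the 1/15 allotted to Lakshmi's branch passes to Lakshmi's issue by representation.
The 1/15 is divided into 4 equal shares of 1/60 among Priya, Hemant, Neelam, Aarav.
Priya is living and takes 1/60.
Hemant is living and takes 1/60.
Neelam is living and takes 1/60.
Aarav is living and takes 1/60.
Yamini is living and takes 1/15.
Falguni is living and takes 1/15.
Rajiv predeceased; the 1/5 allotted to Rajiv's branch passes to Rajiv's issue by representation.
The 1/5 is divided into 4 equal shares of 1/20 among Vikram, Sarita, Omkar, Usha.
Vikram predeceased; the 1/20 allotted to Vikram's branch passes to Vikram's issue by representation.
The 1/20 is divided into 2 equal shares of 1/40 among Girish, Eshan.
Girish is living and takes 1/40.
Eshan is living and takes 1/40.
Sarita is living and takes 1/20.
Omkar is living and takes 1/20.
Usha is living and takes 1/20.

Aarav 1/60; Chetan 3/5; Eshan 1/40; Falguni 1/15; Girish 1/40; Hemant 1/60; Neelam 1/60; Omkar 1/20; Priya 1/60; Sarita 1/20; Usha 1/20; Yamini 1/15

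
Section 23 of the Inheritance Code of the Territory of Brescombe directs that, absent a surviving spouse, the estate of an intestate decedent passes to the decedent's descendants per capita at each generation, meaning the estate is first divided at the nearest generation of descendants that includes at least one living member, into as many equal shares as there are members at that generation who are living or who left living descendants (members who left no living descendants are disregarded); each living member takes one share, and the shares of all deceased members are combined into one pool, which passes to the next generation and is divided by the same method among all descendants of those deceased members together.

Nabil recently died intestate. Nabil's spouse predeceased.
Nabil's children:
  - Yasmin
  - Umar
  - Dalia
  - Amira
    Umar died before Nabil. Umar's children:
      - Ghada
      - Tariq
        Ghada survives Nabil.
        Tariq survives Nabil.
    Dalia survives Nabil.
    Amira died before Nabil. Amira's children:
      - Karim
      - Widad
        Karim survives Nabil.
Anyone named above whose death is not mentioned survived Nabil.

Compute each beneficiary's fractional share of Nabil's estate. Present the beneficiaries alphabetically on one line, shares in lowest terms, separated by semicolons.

Dalia 1/4; Ghada 1/8; Karim 1/8; Tariq 1/8; Widad 1/8; Yasmin 1/4

There is no surviving spouse, so the entire estate passes to Nabil's descendants per capita at each generation.
At generation 1 (Yasmin, Umar, Dalia, Amira) there are 4 shares of (1)/4 = 1/4 each.
Living: Yasmin and Dalia — each takes 1/4.
Deceased: Umar and Amira. Their combined 1/2 is pooled and carried to generation 2.
At generation 2 (Ghada, Tariq, Karim, Widad) there are 4 shares of (1/2)/4 = 1/8 each.
Living: Ghada, Tariq, Karim, and Widad — each takes 1/8.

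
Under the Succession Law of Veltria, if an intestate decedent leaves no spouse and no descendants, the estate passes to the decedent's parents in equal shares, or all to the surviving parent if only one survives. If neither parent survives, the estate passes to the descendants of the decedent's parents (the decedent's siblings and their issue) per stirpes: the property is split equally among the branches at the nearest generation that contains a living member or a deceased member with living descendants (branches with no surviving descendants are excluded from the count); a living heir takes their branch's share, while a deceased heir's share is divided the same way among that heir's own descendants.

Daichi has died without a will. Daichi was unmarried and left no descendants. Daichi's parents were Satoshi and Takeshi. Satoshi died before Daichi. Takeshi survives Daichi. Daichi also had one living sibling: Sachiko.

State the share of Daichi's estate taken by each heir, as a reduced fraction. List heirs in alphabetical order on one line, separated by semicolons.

Only one parent, Takeshi, survives, so Takeshi takes the entire estate. The siblings take nothing because a surviving parent has priority.

Takeshi 1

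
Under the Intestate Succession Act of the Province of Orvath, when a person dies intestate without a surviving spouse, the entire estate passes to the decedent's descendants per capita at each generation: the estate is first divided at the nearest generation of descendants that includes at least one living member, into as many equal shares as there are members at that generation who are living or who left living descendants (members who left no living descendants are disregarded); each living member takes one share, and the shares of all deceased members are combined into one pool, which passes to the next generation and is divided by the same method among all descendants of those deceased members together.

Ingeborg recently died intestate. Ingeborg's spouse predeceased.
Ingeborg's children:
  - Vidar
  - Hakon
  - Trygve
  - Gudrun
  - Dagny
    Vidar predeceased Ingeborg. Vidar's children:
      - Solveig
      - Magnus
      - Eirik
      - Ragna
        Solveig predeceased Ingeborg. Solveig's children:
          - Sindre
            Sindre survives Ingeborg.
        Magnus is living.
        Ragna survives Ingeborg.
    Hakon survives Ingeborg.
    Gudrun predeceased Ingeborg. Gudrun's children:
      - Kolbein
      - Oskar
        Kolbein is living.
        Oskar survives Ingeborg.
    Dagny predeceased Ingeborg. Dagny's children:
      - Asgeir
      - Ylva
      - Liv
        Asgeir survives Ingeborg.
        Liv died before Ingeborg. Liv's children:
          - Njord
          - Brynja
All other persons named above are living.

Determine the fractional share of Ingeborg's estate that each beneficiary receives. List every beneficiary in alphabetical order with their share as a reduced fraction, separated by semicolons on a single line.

There is no surviving spouse, so the entire estate passes to Ingeborg's descendants per capita at each generation.
At generation 1 (Vidar, Hakon, Trygve, Gudrun, Dagny) there are 5 shares of (1)/5 = 1/5 each.
Living: Hakon and Trygve — each takes 1/5.
Deceased: Vidar, Gudrun, and Dagny. Their combined 3/5 is pooled and carried to generation 2.
At generation 2 (Solveig, Magnus, Eirik, Ragna, Kolbein, Oskar, Asgeir, Ylva, Liv) there are 9 shares of (3/5)/9 = 1/15 each.
Living: Magnus, Eirik, Ragna, Kolbein, Oskar, Asgeir, and Ylva — each takes 1/15.
Deceased: Solveig and Liv. Their combined 2/15 is pooled and carried to generation 3.
At generation 3 (Sindre, Njord, Brynja) there are 3 shares of (2/15)/3 = 2/45 each.
Living: Sindre, Njord, and Brynja — each takes 2/45.

Asgeir 1/15; Brynja 2/45; Eirik 1/15; Hakon 1/5; Kolbein 1/15; Magnus 1/15; Njord 2/45; Oskar 1/15; Ragna 1/15; Sindre 2/45; Trygve 1/5; Ylva 1/15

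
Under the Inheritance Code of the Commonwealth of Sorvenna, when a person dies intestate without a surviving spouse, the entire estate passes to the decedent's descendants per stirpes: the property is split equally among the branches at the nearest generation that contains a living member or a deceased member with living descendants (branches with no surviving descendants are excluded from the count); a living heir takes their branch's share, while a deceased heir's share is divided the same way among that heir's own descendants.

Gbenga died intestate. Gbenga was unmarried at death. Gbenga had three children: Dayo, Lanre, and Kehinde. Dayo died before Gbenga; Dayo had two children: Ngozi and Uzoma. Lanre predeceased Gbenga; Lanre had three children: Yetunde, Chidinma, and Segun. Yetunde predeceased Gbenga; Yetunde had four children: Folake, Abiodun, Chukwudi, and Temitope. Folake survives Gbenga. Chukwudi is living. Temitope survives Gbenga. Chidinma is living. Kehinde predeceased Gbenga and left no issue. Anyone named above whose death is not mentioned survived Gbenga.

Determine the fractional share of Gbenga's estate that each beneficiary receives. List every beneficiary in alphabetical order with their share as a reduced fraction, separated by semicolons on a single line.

There is no surviving spouse, so the entire estate passes to Gbenga's descendants per stirpes.
Kehinde left no surviving issue, so that branch lapses and is disregarded.
The estate is divided into 2 equal shares of 1/2 among Dayo, Lanre.
Dayo predeceased; the 1/2 allotted to Dayo's branch passes to Dayo's issue by representation.
The 1/2 is divided into 2 equal shares of 1/4 among Ngozi, Uzoma.
Ngozi is living and takes 1/4.
Uzoma is living and takes 1/4.
Lanre predeceased; the 1/2 allotted to Lanre's branch passes to Lanre's issue by representation.
The 1/2 is divided into 3 equal shares of 1/6 among Yetunde, Chidinma, Segun.
Yetunde predeceased; the 1/6 allotted to Yetunde's branch passes to Yetunde's issue by representation.
The 1/6 is divided into 4 equal shares of 1/24 among Folake, Abiodun, Chukwudi, Temitope.
Folake is living and takes 1/24.
Abiodun is living and takes 1/24.
Chukwudi is living and takes 1/24.
Temitope is living and takes 1/24.
Chidinma is living and takes 1/6.
Segun is living and takes 1/6.

Abiodun 1/24; Chidinma 1/6; Chukwudi 1/24; Folake 1/24; Ngozi 1/4; Segun 1/6; Temitope 1/24; Uzoma 1/4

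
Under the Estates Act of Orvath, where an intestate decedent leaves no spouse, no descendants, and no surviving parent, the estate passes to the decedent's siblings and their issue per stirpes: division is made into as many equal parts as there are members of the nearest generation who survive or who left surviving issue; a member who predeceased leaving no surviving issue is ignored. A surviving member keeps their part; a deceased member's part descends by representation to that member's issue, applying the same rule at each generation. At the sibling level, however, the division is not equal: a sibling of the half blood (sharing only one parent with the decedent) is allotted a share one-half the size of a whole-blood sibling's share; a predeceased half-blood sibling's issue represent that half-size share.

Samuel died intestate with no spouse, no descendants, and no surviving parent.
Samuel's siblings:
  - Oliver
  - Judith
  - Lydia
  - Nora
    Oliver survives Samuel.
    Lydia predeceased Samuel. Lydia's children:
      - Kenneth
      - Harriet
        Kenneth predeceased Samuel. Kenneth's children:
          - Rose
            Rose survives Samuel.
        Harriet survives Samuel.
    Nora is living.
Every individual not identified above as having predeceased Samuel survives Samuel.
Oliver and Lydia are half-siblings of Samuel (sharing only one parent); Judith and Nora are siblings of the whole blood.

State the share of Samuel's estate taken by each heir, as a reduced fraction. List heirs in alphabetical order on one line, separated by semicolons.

Harriet 1/12; Judith 1/3; Nora 1/3; Oliver 1/6; Rose 1/12

No spouse, descendants, or parent survives, so the estate passes to Samuel's siblings per stirpes.
Half-blood siblings count for one-half the weight of whole-blood siblings at the initial division.
Dividing 1 in proportion to weights (total weight 3): Oliver (weight 1/2) → 1/6; Judith (weight 1) → 1/3; Lydia (weight 1/2) → 1/6; Nora (weight 1) → 1/3.
Oliver is living and takes 1/6.
Judith is living and takes 1/3.
Lydia predeceased; the 1/6 allotted to Lydia's branch passes to Lydia's issue by representation.
The 1/6 is divided into 2 equal shares of 1/12 among Kenneth, Harriet.
Kenneth predeceased; the 1/12 allotted to Kenneth's branch passes to Kenneth's issue by representation.
Rose is the sole taker at this level and receives the full 1/12.
Harriet is living and takes 1/12.
Nora is living and takes 1/3.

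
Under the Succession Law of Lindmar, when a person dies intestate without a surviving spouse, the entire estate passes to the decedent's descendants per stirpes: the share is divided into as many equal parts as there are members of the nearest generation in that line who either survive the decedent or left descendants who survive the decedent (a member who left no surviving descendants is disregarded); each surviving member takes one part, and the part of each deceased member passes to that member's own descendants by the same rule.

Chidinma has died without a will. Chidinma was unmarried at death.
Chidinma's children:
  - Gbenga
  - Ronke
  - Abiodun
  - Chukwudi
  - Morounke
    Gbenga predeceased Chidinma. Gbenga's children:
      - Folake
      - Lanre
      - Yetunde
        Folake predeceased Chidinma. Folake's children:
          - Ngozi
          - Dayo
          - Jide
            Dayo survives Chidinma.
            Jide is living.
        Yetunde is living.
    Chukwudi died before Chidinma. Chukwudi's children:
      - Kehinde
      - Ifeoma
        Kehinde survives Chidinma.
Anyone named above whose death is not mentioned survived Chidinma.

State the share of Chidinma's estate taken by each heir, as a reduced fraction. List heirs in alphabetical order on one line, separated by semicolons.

Abiodun 1/5; Dayo 1/45; Ifeoma 1/10; Jide 1/45; Kehinde 1/10; Lanre 1/15; Morounke 1/5; Ngozi 1/45; Ronke 1/5; Yetunde 1/15

There is no surviving spouse, so the entire estate passes to Chidinma's descendants per stirpes.
The estate is divided into 5 equal shares of 1/5 among Gbenga, Ronke, Abiodun, Chukwudi, Morounke.
Gbenga predeceased; the 1/5 allotted to Gbenga's branch passes to Gbenga's issue by representation.
The 1/5 is divided into 3 equal shares of 1/15 among Folake, Lanre, Yetunde.
Folake predeceased; the 1/15 allotted to Folake's branch passes to Folake's issue by representation.
The 1/15 is divided into 3 equal shares of 1/45 among Ngozi, Dayo, Jide.
Ngozi is living and takes 1/45.
Dayo is living and takes 1/45.
Jide is living and takes 1/45.
Lanre is living and takes 1/15.
Yetunde is living and takes 1/15.
Ronke is living and takes 1/5.
Abiodun is living and takes 1/5.
Chukwudi predeceased; the 1/5 allotted to Chukwudi's branch passes to Chukwudi's issue by representation.
The 1/5 is divided into 2 equal shares of 1/10 among Kehinde, Ifeoma.
Kehinde is living and takes 1/10.
Ifeoma is living and takes 1/10.
Morounke is living and takes 1/5.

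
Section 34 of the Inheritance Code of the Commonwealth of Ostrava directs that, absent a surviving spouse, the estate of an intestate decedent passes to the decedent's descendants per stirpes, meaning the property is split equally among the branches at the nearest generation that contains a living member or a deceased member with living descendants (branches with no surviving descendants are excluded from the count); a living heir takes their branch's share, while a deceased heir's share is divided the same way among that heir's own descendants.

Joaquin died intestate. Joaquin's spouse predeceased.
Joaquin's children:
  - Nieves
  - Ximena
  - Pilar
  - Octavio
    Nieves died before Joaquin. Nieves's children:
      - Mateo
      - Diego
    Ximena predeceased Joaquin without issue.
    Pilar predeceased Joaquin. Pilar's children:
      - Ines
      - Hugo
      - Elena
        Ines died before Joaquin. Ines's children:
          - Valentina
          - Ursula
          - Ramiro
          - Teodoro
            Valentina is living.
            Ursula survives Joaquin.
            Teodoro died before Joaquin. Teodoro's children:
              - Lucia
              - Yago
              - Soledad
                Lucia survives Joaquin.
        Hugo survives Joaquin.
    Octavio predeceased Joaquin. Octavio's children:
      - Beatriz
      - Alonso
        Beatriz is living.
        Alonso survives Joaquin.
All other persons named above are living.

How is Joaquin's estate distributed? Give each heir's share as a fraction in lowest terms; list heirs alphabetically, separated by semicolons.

There is no surviving spouse, so the entire estate passes to Joaquin's descendants per stirpes.
Ximena left no surviving issue, so that branch lapses and is disregarded.
The estate is divided into 3 equal shares of 1/3 among Nieves, Pilar, Octavio.
Nieves predeceased; the 1/3 allotted to Nieves's branch passes to Nieves's issue by representation.
The 1/3 is divided into 2 equal shares of 1/6 among Mateo, Diego.
Mateo is living and takes 1/6.
Diego is living and takes 1/6.
Pilar predeceased; the 1/3 allotted to Pilar's branch passes to Pilar's issue by representation.
The 1/3 is divided into 3 equal shares of 1/9 among Ines, Hugo, Elena.
Ines predeceased; the 1/9 allotted to Ines's branch passes to Ines's issue by representation.
The 1/9 is divided into 4 equal shares of 1/36 among Valentina, Ursula, Ramiro, Teodoro.
Valentina is living and takes 1/36.
Ursula is living and takes 1/36.
Ramiro is living and takes 1/36.
Teodoro predeceased; the 1/36 allotted to Teodoro's branch passes to Teodoro's issue by representation.
The 1/36 is divided into 3 equal shares of 1/108 among Lucia, Yago, Soledad.
Lucia is living and takes 1/108.
Yago is living and takes 1/108.
Soledad is living and takes 1/108.
Hugo is living and takes 1/9.
Elena is living and takes 1/9.
Octavio predeceased; the 1/3 allotted to Octavio's branch passes to Octavio's issue by representation.
The 1/3 is divided into 2 equal shares of 1/6 among Beatriz, Alonso.
Beatriz is living and takes 1/6.
Alonso is living and takes 1/6.

Alonso 1/6; Beatriz 1/6; Diego 1/6; Elena 1/9; Hugo 1/9; Lucia 1/108; Mateo 1/6; Ramiro 1/36; Soledad 1/108; Ursula 1/36; Valentina 1/36; Yago 1/108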